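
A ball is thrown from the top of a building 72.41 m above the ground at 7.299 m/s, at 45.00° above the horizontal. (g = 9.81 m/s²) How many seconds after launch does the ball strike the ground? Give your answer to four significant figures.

Vertical component: v_y = 7.299 sin 45.00° = 5.1612 m/s.
Taking up as positive with launch at y = 72.41 m, landing at y = 0: 0 = 72.41 + 5.1612 t − ½(9.81) t².
Solving 4.905 t² − 5.1612 t − 72.41 = 0 gives t = [5.1612 + √(5.1612² + 4·4.905·72.41)] / 9.810 = 4.404 s.

4.404 s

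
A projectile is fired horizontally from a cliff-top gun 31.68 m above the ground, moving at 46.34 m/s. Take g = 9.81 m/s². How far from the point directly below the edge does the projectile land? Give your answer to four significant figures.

Initial vertical velocity is zero, so the fall time comes from h = ½ g t²: t = √(2 × 31.68 / 9.81) = 2.5414 s.
Horizontal motion is uniform at 46.34 m/s, so x = 46.34 × 2.5414 = 117.8 m.

117.8 m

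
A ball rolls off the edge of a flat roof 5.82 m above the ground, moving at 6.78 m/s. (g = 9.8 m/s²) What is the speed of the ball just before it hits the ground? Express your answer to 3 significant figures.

12.7 m/s

Fall time: t = √(2 × 5.82 / 9.8) = 1.090 s.
At impact: v_x = 6.78 m/s (unchanged), v_y = g t = 9.8 × 1.090 = 10.68 m/s.
Speed = √(v_x² + v_y²) = √(45.97 + 114.1) = 12.7 m/s.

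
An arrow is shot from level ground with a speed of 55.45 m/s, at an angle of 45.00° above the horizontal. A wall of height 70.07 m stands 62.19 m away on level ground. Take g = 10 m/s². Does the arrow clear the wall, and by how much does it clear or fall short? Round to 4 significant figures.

v_x = 55.45 cos 45.00° = 39.209 m/s; v_y0 = 55.45 sin 45.00° = 39.209 m/s.
Time to reach the wall: t = 62.19 / 39.209 = 1.5861 s.
Height at that point: y = 39.209×1.5861 − 5.000×1.5861² = 49.611 m.
That is 70.07 − 49.611 = 20.46 m below the top of the wall, so the arrow does not clear it.

No — it falls 20.46 m short of clearing the wall.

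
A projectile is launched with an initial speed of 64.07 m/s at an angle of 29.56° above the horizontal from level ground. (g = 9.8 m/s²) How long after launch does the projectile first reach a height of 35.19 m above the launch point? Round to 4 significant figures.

1.431 s

v_y0 = 64.07 sin 29.56° = 31.608 m/s.
Set y = v_y0 t − ½ g t² = 35.19: 4.900 t² − 31.608 t + 35.19 = 0.
t = [31.608 ± √(999.07 − 689.72)] / 9.8 = (31.608 ± 17.588) / 9.8, giving t = 1.431 s or t = 5.020 s.
The projectile is on the way up at the first time, so t = 1.431 s.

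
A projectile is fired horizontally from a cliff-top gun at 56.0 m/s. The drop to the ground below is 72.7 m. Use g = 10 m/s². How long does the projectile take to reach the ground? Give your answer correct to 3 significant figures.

The horizontal speed doesn't affect the fall. With v_y0 = 0, h = ½ g t².
t = √(2 × 72.7 / 10) = √14.54 = 3.81 s.

3.81 s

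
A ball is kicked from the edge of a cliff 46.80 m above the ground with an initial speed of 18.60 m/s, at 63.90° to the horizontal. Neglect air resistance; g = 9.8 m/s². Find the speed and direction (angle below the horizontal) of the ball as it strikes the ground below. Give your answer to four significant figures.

v_x = 18.60 cos 63.90° = 8.1829 m/s (constant).
|v_y| at impact = √((16.703)² + 2×9.8×46.80) = 34.587 m/s.
Speed = √(8.1829² + 34.587²) = 35.54 m/s; angle = arctan(34.587/8.1829) = 76.69° below horizontal.

35.54 m/s at 76.69° below the horizontal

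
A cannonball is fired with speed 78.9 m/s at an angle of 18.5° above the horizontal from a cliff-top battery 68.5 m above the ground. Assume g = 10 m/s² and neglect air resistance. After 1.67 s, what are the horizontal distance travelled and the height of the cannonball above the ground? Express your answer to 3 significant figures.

v_x = 78.9 cos 18.5° = 74.82 m/s; v_y0 = 78.9 sin 18.5° = 25.04 m/s.
x = v_x t = 74.82 × 1.67 = 125 m.
y = 68.5 + v_y0 t − ½ g t² = 96.4 m.

x = 125 m, y = 96.4 m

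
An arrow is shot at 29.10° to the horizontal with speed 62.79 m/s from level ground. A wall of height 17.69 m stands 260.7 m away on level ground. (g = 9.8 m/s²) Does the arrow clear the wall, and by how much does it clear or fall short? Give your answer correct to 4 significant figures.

v_x = 62.79 cos 29.10° = 54.864 m/s; v_y0 = 62.79 sin 29.10° = 30.537 m/s.
Time to reach the wall: t = 260.7 / 54.864 = 4.7517 s.
Height at that point: y = 30.537×4.7517 − 4.900×4.7517² = 34.467 m.
That is 34.467 − 17.69 = 16.78 m above the top of the wall, so the arrow clears it.

Yes — it clears the wall by 16.78 m.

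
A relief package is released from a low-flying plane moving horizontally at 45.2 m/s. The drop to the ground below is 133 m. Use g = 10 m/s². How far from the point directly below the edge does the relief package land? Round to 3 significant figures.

233 m

Initial vertical velocity is zero, so the fall time comes from h = ½ g t²: t = √(2 × 133 / 10) = 5.158 s.
Horizontal motion is uniform at 45.2 m/s, so x = 45.2 × 5.158 = 233 m.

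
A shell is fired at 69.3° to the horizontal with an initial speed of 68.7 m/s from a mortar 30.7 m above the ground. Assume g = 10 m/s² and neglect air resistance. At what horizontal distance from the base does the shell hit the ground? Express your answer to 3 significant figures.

323 m

Components: v_x = 68.7 cos 69.3° = 24.28 m/s, v_y = 68.7 sin 69.3° = 64.27 m/s.
Vertical: 0 = 30.7 + 64.27 t − ½(10) t² ⇒ 5.000 t² − 64.27 t − 30.7 = 0.
t = [64.27 + √(4131 + 614.0)] / 10.00 = 13.32 s.
Horizontal: R = v_x · t = 24.28 × 13.32 = 323 m.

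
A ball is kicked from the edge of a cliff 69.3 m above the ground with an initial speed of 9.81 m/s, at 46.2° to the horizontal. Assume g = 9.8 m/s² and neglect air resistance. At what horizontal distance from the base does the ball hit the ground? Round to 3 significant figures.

30.9 m

Components: v_x = 9.81 cos 46.2° = 6.790 m/s, v_y = 9.81 sin 46.2° = 7.080 m/s.
Vertical: 0 = 69.3 + 7.080 t − ½(9.8) t² ⇒ 4.900 t² − 7.080 t − 69.3 = 0.
t = [7.080 + √(50.13 + 1358)] / 9.800 = 4.552 s.
Horizontal: R = v_x · t = 6.790 × 4.552 = 30.9 m.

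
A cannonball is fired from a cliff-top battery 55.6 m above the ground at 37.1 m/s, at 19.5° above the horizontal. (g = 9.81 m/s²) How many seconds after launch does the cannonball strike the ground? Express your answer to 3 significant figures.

Vertical component: v_y = 37.1 sin 19.5° = 12.38 m/s.
Taking up as positive with launch at y = 55.6 m, landing at y = 0: 0 = 55.6 + 12.38 t − ½(9.81) t².
Solving 4.905 t² − 12.38 t − 55.6 = 0 gives t = [12.38 + √(12.38² + 4·4.905·55.6)] / 9.810 = 4.86 s.

4.86 s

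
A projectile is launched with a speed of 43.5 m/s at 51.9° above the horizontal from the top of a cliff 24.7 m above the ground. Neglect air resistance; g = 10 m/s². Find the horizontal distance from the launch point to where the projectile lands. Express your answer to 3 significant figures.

Components: v_x = 43.5 cos 51.9° = 26.84 m/s, v_y = 43.5 sin 51.9° = 34.23 m/s.
Vertical: 0 = 24.7 + 34.23 t − ½(10) t² ⇒ 5.000 t² − 34.23 t − 24.7 = 0.
t = [34.23 + √(1172 + 494.0)] / 10.00 = 7.505 s.
Horizontal: R = v_x · t = 26.84 × 7.505 = 201 m.

201 m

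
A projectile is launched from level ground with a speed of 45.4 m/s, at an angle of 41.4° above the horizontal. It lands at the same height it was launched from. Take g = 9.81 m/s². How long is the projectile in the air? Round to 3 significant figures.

Vertical component: v_y = 45.4 sin 41.4° = 30.02 m/s.
For a projectile landing at launch height, time of flight is t = 2 v_y / g = 2 × 30.02 / 9.81 = 6.12 s.

6.12 s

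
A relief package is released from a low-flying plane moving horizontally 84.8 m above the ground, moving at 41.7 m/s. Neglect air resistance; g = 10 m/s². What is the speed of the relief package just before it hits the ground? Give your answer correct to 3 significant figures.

58.6 m/s

Fall time: t = √(2 × 84.8 / 10) = 4.118 s.
At impact: v_x = 41.7 m/s (unchanged), v_y = g t = 10 × 4.118 = 41.18 m/s.
Speed = √(v_x² + v_y²) = √(1739 + 1696) = 58.6 m/s.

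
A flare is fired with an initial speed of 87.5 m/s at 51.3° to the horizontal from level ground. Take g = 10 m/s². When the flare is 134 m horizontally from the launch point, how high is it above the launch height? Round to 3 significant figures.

v_x = 87.5 cos 51.3° = 54.71 m/s, v_y0 = 87.5 sin 51.3° = 68.29 m/s.
Time to reach x = 134 m: t = x / v_x = 134 / 54.71 = 2.449 s.
y = v_y0 t − ½ g t² = 68.29×2.449 − 5.000×2.449² = 137 m.

137 m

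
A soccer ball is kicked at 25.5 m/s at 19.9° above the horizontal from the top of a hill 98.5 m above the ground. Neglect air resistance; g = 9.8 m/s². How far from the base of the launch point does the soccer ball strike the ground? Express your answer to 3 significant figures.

131 m

Components: v_x = 25.5 cos 19.9° = 23.98 m/s, v_y = 25.5 sin 19.9° = 8.680 m/s.
Vertical: 0 = 98.5 + 8.680 t − ½(9.8) t² ⇒ 4.900 t² − 8.680 t − 98.5 = 0.
t = [8.680 + √(75.34 + 1931)] / 9.800 = 5.456 s.
Horizontal: R = v_x · t = 23.98 × 5.456 = 131 m.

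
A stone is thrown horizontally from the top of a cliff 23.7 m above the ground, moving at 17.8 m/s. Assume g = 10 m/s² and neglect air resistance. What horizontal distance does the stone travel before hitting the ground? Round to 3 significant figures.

Initial vertical velocity is zero, so the fall time comes from h = ½ g t²: t = √(2 × 23.7 / 10) = 2.177 s.
Horizontal motion is uniform at 17.8 m/s, so x = 17.8 × 2.177 = 38.8 m.

38.8 m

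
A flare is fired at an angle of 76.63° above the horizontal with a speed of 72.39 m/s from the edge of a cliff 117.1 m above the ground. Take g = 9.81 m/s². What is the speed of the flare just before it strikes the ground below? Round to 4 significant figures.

v_x = 72.39 cos 76.63° = 16.739 m/s is unchanged throughout.
For the vertical component, v_y² = v_y0² + 2 g h = (70.428)² + 2×9.81×117.1 = 7257.6, so |v_y| = 85.192 m/s.
Impact speed = √(v_x² + v_y²) = √(280.19 + 7257.6) = 86.82 m/s.

86.82 m/s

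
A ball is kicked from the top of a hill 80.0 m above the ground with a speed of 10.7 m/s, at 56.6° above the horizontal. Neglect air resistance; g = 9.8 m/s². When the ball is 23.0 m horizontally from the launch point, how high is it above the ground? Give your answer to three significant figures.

v_x = 10.7 cos 56.6° = 5.890 m/s, v_y0 = 10.7 sin 56.6° = 8.933 m/s.
Time to reach x = 23.0 m: t = x / v_x = 23.0 / 5.890 = 3.905 s.
y = 80.0 + v_y0 t − ½ g t² = 80.0 + 8.933×3.905 − 4.900×3.905² = 40.2 m.

40.2 m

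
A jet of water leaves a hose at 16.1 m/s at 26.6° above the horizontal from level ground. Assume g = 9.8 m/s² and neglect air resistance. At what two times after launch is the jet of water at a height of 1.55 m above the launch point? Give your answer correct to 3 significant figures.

0.261 s and 1.21 s

v_y0 = 16.1 sin 26.6° = 7.209 m/s.
Set y = v_y0 t − ½ g t² = 1.55: 4.900 t² − 7.209 t + 1.55 = 0.
t = [7.209 ± √(51.97 − 30.38)] / 9.8 = (7.209 ± 4.647) / 9.8, giving t = 0.261 s or t = 1.21 s.
So the jet of water is at 1.55 m at t = 0.261 s (rising) and t = 1.21 s (falling).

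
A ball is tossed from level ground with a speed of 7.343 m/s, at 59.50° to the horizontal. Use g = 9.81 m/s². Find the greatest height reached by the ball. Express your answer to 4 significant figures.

Vertical component of launch velocity: v_y = 7.343 sin 59.50° = 6.3269 m/s.
At the highest point the vertical velocity is zero, so v_y² = 2 g h_max.
h_max = (6.3269)² / (2 × 9.81) = 40.030 / 19.62 = 2.040 m.

2.040 m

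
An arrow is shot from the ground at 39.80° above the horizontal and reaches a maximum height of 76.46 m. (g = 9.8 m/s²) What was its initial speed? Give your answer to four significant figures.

At maximum height v_y = 0, so (v₀ sin θ)² = 2 g H.
v₀ sin 39.80° = √(2 × 9.8 × 76.46) = 38.712 m/s.
v₀ = 38.712 / sin 39.80° = 38.712 / 0.6401 = 60.48 m/s.

60.48 m/s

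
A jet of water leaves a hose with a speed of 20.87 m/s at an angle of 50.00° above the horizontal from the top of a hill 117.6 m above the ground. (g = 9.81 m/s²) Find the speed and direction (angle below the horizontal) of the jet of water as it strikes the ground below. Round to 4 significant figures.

v_x = 20.87 cos 50.00° = 13.415 m/s (constant).
|v_y| at impact = √((15.987)² + 2×9.81×117.6) = 50.625 m/s.
Speed = √(13.415² + 50.625²) = 52.37 m/s; angle = arctan(50.625/13.415) = 75.16° below horizontal.

52.37 m/s at 75.16° below the horizontal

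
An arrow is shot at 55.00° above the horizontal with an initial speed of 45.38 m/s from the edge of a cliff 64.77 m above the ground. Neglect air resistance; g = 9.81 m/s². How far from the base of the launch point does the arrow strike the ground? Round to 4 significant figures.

Components: v_x = 45.38 cos 55.00° = 26.029 m/s, v_y = 45.38 sin 55.00° = 37.173 m/s.
Vertical: 0 = 64.77 + 37.173 t − ½(9.81) t² ⇒ 4.905 t² − 37.173 t − 64.77 = 0.
t = [37.173 + √(1381.8 + 1270.8)] / 9.810 = 9.0394 s.
Horizontal: R = v_x · t = 26.029 × 9.0394 = 235.3 m.

235.3 m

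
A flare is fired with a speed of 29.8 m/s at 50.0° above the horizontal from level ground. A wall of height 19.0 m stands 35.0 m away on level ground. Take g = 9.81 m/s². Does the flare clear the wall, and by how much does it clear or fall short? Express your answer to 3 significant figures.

v_x = 29.8 cos 50.0° = 19.16 m/s; v_y0 = 29.8 sin 50.0° = 22.83 m/s.
Time to reach the wall: t = 35.0 / 19.16 = 1.827 s.
Height at that point: y = 22.83×1.827 − 4.905×1.827² = 25.34 m.
That is 25.34 − 19.0 = 6.34 m above the top of the wall, so the flare clears it.

Yes — it clears the wall by 6.34 m.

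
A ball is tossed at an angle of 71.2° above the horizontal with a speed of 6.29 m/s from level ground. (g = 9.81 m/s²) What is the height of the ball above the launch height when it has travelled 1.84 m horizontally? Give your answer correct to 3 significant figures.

1.36 m

v_x = 6.29 cos 71.2° = 2.027 m/s, v_y0 = 6.29 sin 71.2° = 5.954 m/s.
Time to reach x = 1.84 m: t = x / v_x = 1.84 / 2.027 = 0.9077 s.
y = v_y0 t − ½ g t² = 5.954×0.9077 − 4.905×0.9077² = 1.36 m.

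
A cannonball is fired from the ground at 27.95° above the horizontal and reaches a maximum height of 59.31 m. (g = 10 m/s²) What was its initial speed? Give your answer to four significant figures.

At maximum height v_y = 0, so (v₀ sin θ)² = 2 g H.
v₀ sin 27.95° = √(2 × 10 × 59.31) = 34.441 m/s.
v₀ = 34.441 / sin 27.95° = 34.441 / 0.4687 = 73.48 m/s.

73.48 m/s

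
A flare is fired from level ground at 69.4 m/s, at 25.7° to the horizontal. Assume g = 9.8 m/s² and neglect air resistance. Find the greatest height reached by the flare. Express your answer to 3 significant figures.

46.2 m

Vertical component of launch velocity: v_y = 69.4 sin 25.7° = 30.10 m/s.
At the highest point the vertical velocity is zero, so v_y² = 2 g h_max.
h_max = (30.10)² / (2 × 9.8) = 906.0 / 19.60 = 46.2 m.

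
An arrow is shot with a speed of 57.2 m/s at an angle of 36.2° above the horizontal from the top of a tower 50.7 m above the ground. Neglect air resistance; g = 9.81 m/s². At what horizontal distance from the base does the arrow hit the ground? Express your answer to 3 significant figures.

376 m

Components: v_x = 57.2 cos 36.2° = 46.16 m/s, v_y = 57.2 sin 36.2° = 33.78 m/s.
Vertical: 0 = 50.7 + 33.78 t − ½(9.81) t² ⇒ 4.905 t² − 33.78 t − 50.7 = 0.
t = [33.78 + √(1141 + 994.7)] / 9.810 = 8.154 s.
Horizontal: R = v_x · t = 46.16 × 8.154 = 376 m.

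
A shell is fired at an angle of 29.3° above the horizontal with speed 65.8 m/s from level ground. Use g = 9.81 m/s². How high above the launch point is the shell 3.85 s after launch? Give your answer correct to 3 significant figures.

v_y0 = 65.8 sin 29.3° = 32.20 m/s.
y(t) = v_y0 t − ½ g t² = 32.20×3.85 − 4.905×3.85² = 51.3 m.

51.3 m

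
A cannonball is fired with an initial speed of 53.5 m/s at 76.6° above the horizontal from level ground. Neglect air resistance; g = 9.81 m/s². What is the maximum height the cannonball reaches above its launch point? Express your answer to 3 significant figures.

Vertical component of launch velocity: v_y = 53.5 sin 76.6° = 52.04 m/s.
At the highest point the vertical velocity is zero, so v_y² = 2 g h_max.
h_max = (52.04)² / (2 × 9.81) = 2708 / 19.62 = 138 m.

138 m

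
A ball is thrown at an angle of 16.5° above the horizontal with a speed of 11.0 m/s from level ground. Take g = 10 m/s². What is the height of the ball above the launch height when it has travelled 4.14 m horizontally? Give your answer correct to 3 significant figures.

0.456 m

v_x = 11.0 cos 16.5° = 10.55 m/s, v_y0 = 11.0 sin 16.5° = 3.124 m/s.
Time to reach x = 4.14 m: t = x / v_x = 4.14 / 10.55 = 0.3924 s.
y = v_y0 t − ½ g t² = 3.124×0.3924 − 5.000×0.3924² = 0.456 m.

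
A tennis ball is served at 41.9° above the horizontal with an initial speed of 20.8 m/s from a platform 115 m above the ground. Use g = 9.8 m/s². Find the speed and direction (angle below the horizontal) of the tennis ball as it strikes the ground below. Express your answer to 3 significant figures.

51.8 m/s at 72.6° below the horizontal

v_x = 20.8 cos 41.9° = 15.48 m/s (constant).
|v_y| at impact = √((13.89)² + 2×9.8×115) = 49.47 m/s.
Speed = √(15.48² + 49.47²) = 51.8 m/s; angle = arctan(49.47/15.48) = 72.6° below horizontal.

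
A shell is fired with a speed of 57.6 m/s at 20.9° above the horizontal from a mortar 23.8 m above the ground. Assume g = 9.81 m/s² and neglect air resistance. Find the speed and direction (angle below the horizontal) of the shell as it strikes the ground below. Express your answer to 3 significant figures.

61.5 m/s at 29.0° below the horizontal

v_x = 57.6 cos 20.9° = 53.81 m/s (constant).
|v_y| at impact = √((20.55)² + 2×9.81×23.8) = 29.82 m/s.
Speed = √(53.81² + 29.82²) = 61.5 m/s; angle = arctan(29.82/53.81) = 29.0° below horizontal.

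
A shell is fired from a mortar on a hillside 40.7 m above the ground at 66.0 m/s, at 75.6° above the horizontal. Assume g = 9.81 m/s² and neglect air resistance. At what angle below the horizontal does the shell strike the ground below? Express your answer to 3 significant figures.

76.8°

v_x = 66.0 cos 75.6° = 16.41 m/s.
At impact |v_y| = √(v_y0² + 2 g h) = √(63.93² + 2×9.81×40.7) = 69.90 m/s.
Angle below horizontal = arctan(|v_y| / v_x) = arctan(69.90 / 16.41) = 76.8°.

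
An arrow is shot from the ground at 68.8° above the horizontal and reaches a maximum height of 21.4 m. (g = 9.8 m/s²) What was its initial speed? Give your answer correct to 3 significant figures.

At maximum height v_y = 0, so (v₀ sin θ)² = 2 g H.
v₀ sin 68.8° = √(2 × 9.8 × 21.4) = 20.48 m/s.
v₀ = 20.48 / sin 68.8° = 20.48 / 0.9323 = 22.0 m/s.

22.0 m/s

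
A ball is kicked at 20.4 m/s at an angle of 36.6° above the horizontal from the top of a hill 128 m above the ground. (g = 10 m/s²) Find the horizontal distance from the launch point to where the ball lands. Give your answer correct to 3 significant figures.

Components: v_x = 20.4 cos 36.6° = 16.38 m/s, v_y = 20.4 sin 36.6° = 12.16 m/s.
Vertical: 0 = 128 + 12.16 t − ½(10) t² ⇒ 5.000 t² − 12.16 t − 128 = 0.
t = [12.16 + √(147.9 + 2560)] / 10.00 = 6.420 s.
Horizontal: R = v_x · t = 16.38 × 6.420 = 105 m.

105 m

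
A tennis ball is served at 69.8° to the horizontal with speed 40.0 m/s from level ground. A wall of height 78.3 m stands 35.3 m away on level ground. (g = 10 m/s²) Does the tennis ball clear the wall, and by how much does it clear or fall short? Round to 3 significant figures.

v_x = 40.0 cos 69.8° = 13.81 m/s; v_y0 = 40.0 sin 69.8° = 37.54 m/s.
Time to reach the wall: t = 35.3 / 13.81 = 2.556 s.
Height at that point: y = 37.54×2.556 − 5.000×2.556² = 63.29 m.
That is 78.3 − 63.29 = 15.0 m below the top of the wall, so the tennis ball does not clear it.

No — it falls 15.0 m short of clearing the wall.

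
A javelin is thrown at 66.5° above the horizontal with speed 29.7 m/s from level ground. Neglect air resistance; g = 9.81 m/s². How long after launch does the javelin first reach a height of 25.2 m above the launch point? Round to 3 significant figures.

1.17 s

v_y0 = 29.7 sin 66.5° = 27.24 m/s.
Set y = v_y0 t − ½ g t² = 25.2: 4.905 t² − 27.24 t + 25.2 = 0.
t = [27.24 ± √(742.0 − 494.4)] / 9.81 = (27.24 ± 15.74) / 9.81, giving t = 1.17 s or t = 4.38 s.
The javelin is on the way up at the first time, so t = 1.17 s.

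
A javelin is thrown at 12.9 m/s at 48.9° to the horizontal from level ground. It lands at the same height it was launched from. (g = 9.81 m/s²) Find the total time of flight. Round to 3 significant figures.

Vertical component: v_y = 12.9 sin 48.9° = 9.721 m/s.
For a projectile landing at launch height, time of flight is t = 2 v_y / g = 2 × 9.721 / 9.81 = 1.98 s.

1.98 s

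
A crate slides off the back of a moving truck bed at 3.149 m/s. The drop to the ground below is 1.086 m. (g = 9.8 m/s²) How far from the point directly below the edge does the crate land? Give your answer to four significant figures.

1.482 m

Initial vertical velocity is zero, so the fall time comes from h = ½ g t²: t = √(2 × 1.086 / 9.8) = 0.47078 s.
Horizontal motion is uniform at 3.149 m/s, so x = 3.149 × 0.47078 = 1.482 m.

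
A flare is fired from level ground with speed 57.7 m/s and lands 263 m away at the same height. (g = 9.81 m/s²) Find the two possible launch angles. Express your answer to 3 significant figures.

25.4° and 64.6°

Level-ground range: R = v₀² sin(2θ)/g ⇒ sin 2θ = R g / v₀² = 263×9.81/57.7² = 0.7749.
2θ = arcsin(0.7749) = 50.80° or 180° − 50.80° = 129.20°.
So θ = 25.4° or θ = 64.6°.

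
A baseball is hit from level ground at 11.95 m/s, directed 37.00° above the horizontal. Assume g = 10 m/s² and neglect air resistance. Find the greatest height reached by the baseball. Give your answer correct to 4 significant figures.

Vertical component of launch velocity: v_y = 11.95 sin 37.00° = 7.1917 m/s.
At the highest point the vertical velocity is zero, so v_y² = 2 g h_max.
h_max = (7.1917)² / (2 × 10) = 51.721 / 20.00 = 2.586 m.

2.586 m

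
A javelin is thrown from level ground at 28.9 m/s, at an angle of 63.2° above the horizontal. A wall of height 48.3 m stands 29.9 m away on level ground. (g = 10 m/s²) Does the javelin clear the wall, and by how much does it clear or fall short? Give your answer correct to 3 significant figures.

v_x = 28.9 cos 63.2° = 13.03 m/s; v_y0 = 28.9 sin 63.2° = 25.80 m/s.
Time to reach the wall: t = 29.9 / 13.03 = 2.295 s.
Height at that point: y = 25.80×2.295 − 5.000×2.295² = 32.88 m.
That is 48.3 − 32.88 = 15.4 m below the top of the wall, so the javelin does not clear it.

No — it falls 15.4 m short of clearing the wall.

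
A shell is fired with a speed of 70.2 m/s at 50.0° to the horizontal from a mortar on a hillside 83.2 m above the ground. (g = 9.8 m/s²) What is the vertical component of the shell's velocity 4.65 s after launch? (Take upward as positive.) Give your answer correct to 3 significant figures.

Initial vertical component: v_y0 = 70.2 sin 50.0° = 53.78 m/s.
v_y(t) = v_y0 − g t = 53.78 − 9.8 × 4.65 = 8.21 m/s.

8.21 m/s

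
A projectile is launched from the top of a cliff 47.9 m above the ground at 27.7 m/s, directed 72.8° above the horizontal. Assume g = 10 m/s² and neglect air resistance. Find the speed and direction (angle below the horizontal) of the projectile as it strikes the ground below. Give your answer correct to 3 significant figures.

41.5 m/s at 78.6° below the horizontal

v_x = 27.7 cos 72.8° = 8.191 m/s (constant).
|v_y| at impact = √((26.46)² + 2×10×47.9) = 40.72 m/s.
Speed = √(8.191² + 40.72²) = 41.5 m/s; angle = arctan(40.72/8.191) = 78.6° below horizontal.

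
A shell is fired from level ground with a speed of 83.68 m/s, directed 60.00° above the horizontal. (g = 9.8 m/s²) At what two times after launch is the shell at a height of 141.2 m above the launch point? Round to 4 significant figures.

2.309 s and 12.48 s

v_y0 = 83.68 sin 60.00° = 72.469 m/s.
Set y = v_y0 t − ½ g t² = 141.2: 4.900 t² − 72.469 t + 141.2 = 0.
t = [72.469 ± √(5251.8 − 2767.5)] / 9.8 = (72.469 ± 49.843) / 9.8, giving t = 2.309 s or t = 12.48 s.
So the shell is at 141.2 m at t = 2.309 s (rising) and t = 12.48 s (falling).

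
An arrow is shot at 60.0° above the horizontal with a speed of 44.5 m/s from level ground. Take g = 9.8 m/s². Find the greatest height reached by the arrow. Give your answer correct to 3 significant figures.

Vertical component of launch velocity: v_y = 44.5 sin 60.0° = 38.54 m/s.
At the highest point the vertical velocity is zero, so v_y² = 2 g h_max.
h_max = (38.54)² / (2 × 9.8) = 1485 / 19.60 = 75.8 m.

75.8 m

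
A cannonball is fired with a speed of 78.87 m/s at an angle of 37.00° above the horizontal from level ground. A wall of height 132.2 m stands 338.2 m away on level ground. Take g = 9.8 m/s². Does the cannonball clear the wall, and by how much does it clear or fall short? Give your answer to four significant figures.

No — it falls 18.61 m short of clearing the wall.

v_x = 78.87 cos 37.00° = 62.988 m/s; v_y0 = 78.87 sin 37.00° = 47.465 m/s.
Time to reach the wall: t = 338.2 / 62.988 = 5.3693 s.
Height at that point: y = 47.465×5.3693 − 4.900×5.3693² = 113.59 m.
That is 132.2 − 113.59 = 18.61 m below the top of the wall, so the cannonball does not clear it.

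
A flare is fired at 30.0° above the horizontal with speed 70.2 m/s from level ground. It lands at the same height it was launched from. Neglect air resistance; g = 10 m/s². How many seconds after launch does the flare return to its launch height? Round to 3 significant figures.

7.02 s

Vertical component: v_y = 70.2 sin 30.0° = 35.10 m/s.
For a projectile landing at launch height, time of flight is t = 2 v_y / g = 2 × 35.10 / 10 = 7.02 s.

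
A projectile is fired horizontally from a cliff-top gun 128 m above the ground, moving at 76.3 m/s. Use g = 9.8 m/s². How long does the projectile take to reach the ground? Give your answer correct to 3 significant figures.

The horizontal speed doesn't affect the fall. With v_y0 = 0, h = ½ g t².
t = √(2 × 128 / 9.8) = √26.12 = 5.11 s.

5.11 s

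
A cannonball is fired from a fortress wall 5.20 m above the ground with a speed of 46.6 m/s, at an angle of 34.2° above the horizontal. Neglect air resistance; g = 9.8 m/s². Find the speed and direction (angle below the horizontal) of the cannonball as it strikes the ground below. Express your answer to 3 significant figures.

v_x = 46.6 cos 34.2° = 38.54 m/s (constant).
|v_y| at impact = √((26.19)² + 2×9.8×5.20) = 28.07 m/s.
Speed = √(38.54² + 28.07²) = 47.7 m/s; angle = arctan(28.07/38.54) = 36.1° below horizontal.

47.7 m/s at 36.1° below the horizontal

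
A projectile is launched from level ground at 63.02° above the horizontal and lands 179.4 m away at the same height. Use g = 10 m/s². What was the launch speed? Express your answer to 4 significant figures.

47.10 m/s

On level ground, R = v₀² sin(2θ) / g, so v₀ = √(R g / sin 2θ).
sin(2 × 63.02°) = 0.8086.
v₀ = √(179.4 × 10 / 0.8086) = √2218.6 = 47.10 m/s.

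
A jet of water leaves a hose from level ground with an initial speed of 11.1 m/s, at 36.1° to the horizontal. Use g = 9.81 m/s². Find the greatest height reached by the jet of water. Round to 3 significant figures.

Vertical component of launch velocity: v_y = 11.1 sin 36.1° = 6.540 m/s.
At the highest point the vertical velocity is zero, so v_y² = 2 g h_max.
h_max = (6.540)² / (2 × 9.81) = 42.77 / 19.62 = 2.18 m.

2.18 m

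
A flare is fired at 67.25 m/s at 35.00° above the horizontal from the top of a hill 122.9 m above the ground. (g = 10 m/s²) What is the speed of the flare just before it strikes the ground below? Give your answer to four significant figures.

83.55 m/s

v_x = 67.25 cos 35.00° = 55.088 m/s is unchanged throughout.
For the vertical component, v_y² = v_y0² + 2 g h = (38.573)² + 2×10×122.9 = 3945.9, so |v_y| = 62.816 m/s.
Impact speed = √(v_x² + v_y²) = √(3034.7 + 3945.9) = 83.55 m/s.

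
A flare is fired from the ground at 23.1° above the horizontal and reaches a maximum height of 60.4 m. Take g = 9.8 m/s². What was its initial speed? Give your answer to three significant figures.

At maximum height v_y = 0, so (v₀ sin θ)² = 2 g H.
v₀ sin 23.1° = √(2 × 9.8 × 60.4) = 34.41 m/s.
v₀ = 34.41 / sin 23.1° = 34.41 / 0.3923 = 87.7 m/s.

87.7 m/s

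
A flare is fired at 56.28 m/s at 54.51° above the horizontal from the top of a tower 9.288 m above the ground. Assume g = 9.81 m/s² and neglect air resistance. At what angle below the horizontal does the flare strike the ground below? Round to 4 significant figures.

55.63°

v_x = 56.28 cos 54.51° = 32.674 m/s.
At impact |v_y| = √(v_y0² + 2 g h) = √(45.824² + 2×9.81×9.288) = 47.771 m/s.
Angle below horizontal = arctan(|v_y| / v_x) = arctan(47.771 / 32.674) = 55.63°.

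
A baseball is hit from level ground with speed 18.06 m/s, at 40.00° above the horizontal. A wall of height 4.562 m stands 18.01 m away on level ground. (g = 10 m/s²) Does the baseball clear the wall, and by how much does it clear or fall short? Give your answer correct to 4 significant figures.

Yes — it clears the wall by 2.077 m.

v_x = 18.06 cos 40.00° = 13.835 m/s; v_y0 = 18.06 sin 40.00° = 11.609 m/s.
Time to reach the wall: t = 18.01 / 13.835 = 1.3018 s.
Height at that point: y = 11.609×1.3018 − 5.000×1.3018² = 6.6392 m.
That is 6.6392 − 4.562 = 2.077 m above the top of the wall, so the baseball clears it.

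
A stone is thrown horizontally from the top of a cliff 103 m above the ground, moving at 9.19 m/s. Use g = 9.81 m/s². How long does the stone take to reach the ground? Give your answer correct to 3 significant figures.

4.58 s

The horizontal speed doesn't affect the fall. With v_y0 = 0, h = ½ g t².
t = √(2 × 103 / 9.81) = √21.00 = 4.58 s.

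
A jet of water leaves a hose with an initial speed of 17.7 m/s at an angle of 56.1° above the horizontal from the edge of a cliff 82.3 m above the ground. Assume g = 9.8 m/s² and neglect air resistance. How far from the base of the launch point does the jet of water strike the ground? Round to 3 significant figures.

57.9 m

Components: v_x = 17.7 cos 56.1° = 9.872 m/s, v_y = 17.7 sin 56.1° = 14.69 m/s.
Vertical: 0 = 82.3 + 14.69 t − ½(9.8) t² ⇒ 4.900 t² − 14.69 t − 82.3 = 0.
t = [14.69 + √(215.8 + 1613)] / 9.800 = 5.863 s.
Horizontal: R = v_x · t = 9.872 × 5.863 = 57.9 m.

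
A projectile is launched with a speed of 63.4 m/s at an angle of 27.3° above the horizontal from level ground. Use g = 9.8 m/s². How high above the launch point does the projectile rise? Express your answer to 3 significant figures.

43.1 m

Vertical component of launch velocity: v_y = 63.4 sin 27.3° = 29.08 m/s.
At the highest point the vertical velocity is zero, so v_y² = 2 g h_max.
h_max = (29.08)² / (2 × 9.8) = 845.6 / 19.60 = 43.1 m.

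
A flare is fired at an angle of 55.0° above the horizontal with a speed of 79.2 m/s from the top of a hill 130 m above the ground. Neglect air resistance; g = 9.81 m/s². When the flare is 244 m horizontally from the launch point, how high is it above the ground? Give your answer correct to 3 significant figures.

v_x = 79.2 cos 55.0° = 45.43 m/s, v_y0 = 79.2 sin 55.0° = 64.88 m/s.
Time to reach x = 244 m: t = x / v_x = 244 / 45.43 = 5.371 s.
y = 130 + v_y0 t − ½ g t² = 130 + 64.88×5.371 − 4.905×5.371² = 337 m.

337 m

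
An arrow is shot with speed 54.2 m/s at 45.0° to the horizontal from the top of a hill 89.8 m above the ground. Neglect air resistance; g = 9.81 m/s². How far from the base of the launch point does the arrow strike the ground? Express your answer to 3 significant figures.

372 m

Components: v_x = 54.2 cos 45.0° = 38.33 m/s, v_y = 54.2 sin 45.0° = 38.33 m/s.
Vertical: 0 = 89.8 + 38.33 t − ½(9.81) t² ⇒ 4.905 t² − 38.33 t − 89.8 = 0.
t = [38.33 + √(1469 + 1762)] / 9.810 = 9.702 s.
Horizontal: R = v_x · t = 38.33 × 9.702 = 372 m.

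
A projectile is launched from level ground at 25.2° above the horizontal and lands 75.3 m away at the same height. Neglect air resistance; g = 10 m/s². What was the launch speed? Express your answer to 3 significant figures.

31.3 m/s

On level ground, R = v₀² sin(2θ) / g, so v₀ = √(R g / sin 2θ).
sin(2 × 25.2°) = 0.7705.
v₀ = √(75.3 × 10 / 0.7705) = √977.3 = 31.3 m/s.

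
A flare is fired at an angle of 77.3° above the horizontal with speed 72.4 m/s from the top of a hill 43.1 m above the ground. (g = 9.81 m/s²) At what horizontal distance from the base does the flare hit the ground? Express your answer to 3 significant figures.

Components: v_x = 72.4 cos 77.3° = 15.92 m/s, v_y = 72.4 sin 77.3° = 70.63 m/s.
Vertical: 0 = 43.1 + 70.63 t − ½(9.81) t² ⇒ 4.905 t² − 70.63 t − 43.1 = 0.
t = [70.63 + √(4989 + 845.6)] / 9.810 = 14.99 s.
Horizontal: R = v_x · t = 15.92 × 14.99 = 239 m.

239 m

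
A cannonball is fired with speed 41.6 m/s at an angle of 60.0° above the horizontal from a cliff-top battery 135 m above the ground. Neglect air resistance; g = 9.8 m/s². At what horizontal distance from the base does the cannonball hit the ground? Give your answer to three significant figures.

Components: v_x = 41.6 cos 60.0° = 20.80 m/s, v_y = 41.6 sin 60.0° = 36.03 m/s.
Vertical: 0 = 135 + 36.03 t − ½(9.8) t² ⇒ 4.900 t² − 36.03 t − 135 = 0.
t = [36.03 + √(1298 + 2646)] / 9.800 = 10.08 s.
Horizontal: R = v_x · t = 20.80 × 10.08 = 210 m.

210 m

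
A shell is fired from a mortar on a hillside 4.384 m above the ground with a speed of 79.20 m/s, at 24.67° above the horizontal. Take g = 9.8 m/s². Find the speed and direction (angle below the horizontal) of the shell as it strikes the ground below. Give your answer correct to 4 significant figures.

79.74 m/s at 25.50° below the horizontal

v_x = 79.20 cos 24.67° = 71.971 m/s (constant).
|v_y| at impact = √((33.057)² + 2×9.8×4.384) = 34.332 m/s.
Speed = √(71.971² + 34.332²) = 79.74 m/s; angle = arctan(34.332/71.971) = 25.50° below horizontal.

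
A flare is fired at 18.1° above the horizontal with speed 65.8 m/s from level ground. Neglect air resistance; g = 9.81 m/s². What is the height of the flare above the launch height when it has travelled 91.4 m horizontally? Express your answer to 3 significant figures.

19.4 m

v_x = 65.8 cos 18.1° = 62.54 m/s, v_y0 = 65.8 sin 18.1° = 20.44 m/s.
Time to reach x = 91.4 m: t = x / v_x = 91.4 / 62.54 = 1.461 s.
y = v_y0 t − ½ g t² = 20.44×1.461 − 4.905×1.461² = 19.4 m.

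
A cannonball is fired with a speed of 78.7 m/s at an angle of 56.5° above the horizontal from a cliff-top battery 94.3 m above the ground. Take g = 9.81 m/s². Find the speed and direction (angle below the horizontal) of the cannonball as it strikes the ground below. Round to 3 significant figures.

v_x = 78.7 cos 56.5° = 43.44 m/s (constant).
|v_y| at impact = √((65.63)² + 2×9.81×94.3) = 78.47 m/s.
Speed = √(43.44² + 78.47²) = 89.7 m/s; angle = arctan(78.47/43.44) = 61.0° below horizontal.

89.7 m/s at 61.0° below the horizontal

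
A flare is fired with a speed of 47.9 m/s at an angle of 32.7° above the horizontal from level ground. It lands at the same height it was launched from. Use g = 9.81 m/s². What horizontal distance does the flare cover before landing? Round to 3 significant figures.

213 m

Components: v_x = 47.9 cos 32.7° = 40.31 m/s, v_y = 47.9 sin 32.7° = 25.88 m/s.
Time of flight (same landing height): t = 2 v_y / g = 2 × 25.88 / 9.81 = 5.276 s.
Range: R = v_x · t = 40.31 × 5.276 = 213 m.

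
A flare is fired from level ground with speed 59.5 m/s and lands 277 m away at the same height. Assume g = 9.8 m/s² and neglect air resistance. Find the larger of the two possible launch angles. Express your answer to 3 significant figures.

Level-ground range: R = v₀² sin(2θ)/g ⇒ sin 2θ = R g / v₀² = 277×9.8/59.5² = 0.7668.
2θ = arcsin(0.7668) = 50.07° or 180° − 50.07° = 129.93°.
So θ = 25.0° or θ = 65.0°.

65.0°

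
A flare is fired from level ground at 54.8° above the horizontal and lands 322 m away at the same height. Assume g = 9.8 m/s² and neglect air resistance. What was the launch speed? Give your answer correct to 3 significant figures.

57.9 m/s

On level ground, R = v₀² sin(2θ) / g, so v₀ = √(R g / sin 2θ).
sin(2 × 54.8°) = 0.9421.
v₀ = √(322 × 9.8 / 0.9421) = √3350 = 57.9 m/s.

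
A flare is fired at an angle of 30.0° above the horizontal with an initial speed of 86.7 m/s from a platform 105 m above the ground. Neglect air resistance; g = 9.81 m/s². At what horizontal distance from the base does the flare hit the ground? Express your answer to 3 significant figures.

812 m

Components: v_x = 86.7 cos 30.0° = 75.08 m/s, v_y = 86.7 sin 30.0° = 43.35 m/s.
Vertical: 0 = 105 + 43.35 t − ½(9.81) t² ⇒ 4.905 t² − 43.35 t − 105 = 0.
t = [43.35 + √(1879 + 2060)] / 9.810 = 10.82 s.
Horizontal: R = v_x · t = 75.08 × 10.82 = 812 m.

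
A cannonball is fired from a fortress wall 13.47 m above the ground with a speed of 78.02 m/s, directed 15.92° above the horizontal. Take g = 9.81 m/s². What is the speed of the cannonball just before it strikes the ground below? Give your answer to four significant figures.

v_x = 78.02 cos 15.92° = 75.028 m/s is unchanged throughout.
For the vertical component, v_y² = v_y0² + 2 g h = (21.400)² + 2×9.81×13.47 = 722.24, so |v_y| = 26.875 m/s.
Impact speed = √(v_x² + v_y²) = √(5629.2 + 722.24) = 79.70 m/s.

79.70 m/s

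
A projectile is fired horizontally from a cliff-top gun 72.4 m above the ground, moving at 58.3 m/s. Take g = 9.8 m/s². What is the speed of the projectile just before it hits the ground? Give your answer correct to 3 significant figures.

Fall time: t = √(2 × 72.4 / 9.8) = 3.844 s.
At impact: v_x = 58.3 m/s (unchanged), v_y = g t = 9.8 × 3.844 = 37.67 m/s.
Speed = √(v_x² + v_y²) = √(3399 + 1419) = 69.4 m/s.

69.4 m/s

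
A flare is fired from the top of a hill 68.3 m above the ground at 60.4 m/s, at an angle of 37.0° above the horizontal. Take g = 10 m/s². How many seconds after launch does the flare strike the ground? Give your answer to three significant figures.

8.82 s

Vertical component: v_y = 60.4 sin 37.0° = 36.35 m/s.
Taking up as positive with launch at y = 68.3 m, landing at y = 0: 0 = 68.3 + 36.35 t − ½(10) t².
Solving 5.000 t² − 36.35 t − 68.3 = 0 gives t = [36.35 + √(36.35² + 4·5.000·68.3)] / 10.00 = 8.82 s.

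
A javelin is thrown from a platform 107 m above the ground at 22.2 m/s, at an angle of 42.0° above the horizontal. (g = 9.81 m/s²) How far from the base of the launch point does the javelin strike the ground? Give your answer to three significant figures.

Components: v_x = 22.2 cos 42.0° = 16.50 m/s, v_y = 22.2 sin 42.0° = 14.85 m/s.
Vertical: 0 = 107 + 14.85 t − ½(9.81) t² ⇒ 4.905 t² − 14.85 t − 107 = 0.
t = [14.85 + √(220.5 + 2099)] / 9.810 = 6.423 s.
Horizontal: R = v_x · t = 16.50 × 6.423 = 106 m.

106 m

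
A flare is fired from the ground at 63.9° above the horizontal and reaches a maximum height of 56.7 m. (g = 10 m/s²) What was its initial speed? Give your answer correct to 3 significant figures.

At maximum height v_y = 0, so (v₀ sin θ)² = 2 g H.
v₀ sin 63.9° = √(2 × 10 × 56.7) = 33.67 m/s.
v₀ = 33.67 / sin 63.9° = 33.67 / 0.8980 = 37.5 m/s.

37.5 m/s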